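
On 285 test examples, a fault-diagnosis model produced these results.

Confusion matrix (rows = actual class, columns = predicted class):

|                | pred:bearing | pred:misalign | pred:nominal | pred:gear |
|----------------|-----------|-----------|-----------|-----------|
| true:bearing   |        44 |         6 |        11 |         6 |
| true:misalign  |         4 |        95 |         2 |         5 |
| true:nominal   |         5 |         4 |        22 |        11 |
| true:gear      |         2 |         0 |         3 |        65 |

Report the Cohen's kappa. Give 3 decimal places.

Observed agreement pₒ = trace/N = 226/285 = 0.7930
Expected agreement pₑ = Σ (rowᵢ·colᵢ)/N² = (67·55 + 106·105 + 42·38 + 70·87)/285² = 0.2770
κ = (pₒ − pₑ)/(1 − pₑ) = (0.7930 − 0.2770)/(1 − 0.2770) = 0.714

0.714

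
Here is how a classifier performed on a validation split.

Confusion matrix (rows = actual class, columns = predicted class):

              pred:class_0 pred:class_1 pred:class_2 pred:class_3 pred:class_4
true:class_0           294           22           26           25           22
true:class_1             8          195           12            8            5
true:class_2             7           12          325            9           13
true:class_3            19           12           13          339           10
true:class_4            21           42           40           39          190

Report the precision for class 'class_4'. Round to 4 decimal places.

0.7917

precision = TP/(TP+FP).
class_4: TP=190, FP=22+5+13+10=50 → 190/240 = 0.79167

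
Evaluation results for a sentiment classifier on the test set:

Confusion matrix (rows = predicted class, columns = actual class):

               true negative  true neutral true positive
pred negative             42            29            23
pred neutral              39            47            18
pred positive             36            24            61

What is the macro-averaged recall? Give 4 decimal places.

Per-class recall (TP/(TP+FN)):
  negative: TP=42, FN=39+36=75 → 42/117 = 0.35897
  neutral: TP=47, FN=29+24=53 → 47/100 = 0.47000
  positive: TP=61, FN=23+18=41 → 61/102 = 0.59804
Macro-recall = mean = (0.35897 + 0.47000 + 0.59804) / 3 = 0.4757

0.4757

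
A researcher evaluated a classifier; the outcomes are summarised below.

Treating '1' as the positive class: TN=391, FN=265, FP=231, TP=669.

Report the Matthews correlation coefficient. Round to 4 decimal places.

0.3421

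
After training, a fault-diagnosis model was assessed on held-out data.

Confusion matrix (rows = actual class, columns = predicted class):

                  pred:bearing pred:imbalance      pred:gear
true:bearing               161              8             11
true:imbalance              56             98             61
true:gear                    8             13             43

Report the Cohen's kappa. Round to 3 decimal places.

0.475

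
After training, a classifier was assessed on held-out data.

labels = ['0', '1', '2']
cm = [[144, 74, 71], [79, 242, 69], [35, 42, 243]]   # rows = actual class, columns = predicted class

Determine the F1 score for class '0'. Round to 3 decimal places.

0.527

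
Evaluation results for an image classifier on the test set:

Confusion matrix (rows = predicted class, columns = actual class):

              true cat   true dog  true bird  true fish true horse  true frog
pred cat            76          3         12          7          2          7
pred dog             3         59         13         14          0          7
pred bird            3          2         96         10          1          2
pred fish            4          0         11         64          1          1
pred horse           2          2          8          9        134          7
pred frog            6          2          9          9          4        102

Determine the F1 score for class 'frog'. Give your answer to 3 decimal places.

Take TP from the diagonal, FP from the rest of the 'frog' prediction marginal, FN from the rest of the 'frog' actual marginal.
F1 score = 2·TP/(2·TP+FP+FN).
frog: TP=102, FP=6+2+9+9+4=30, FN=7+7+2+1+7=24 → 204/258 = 0.7907

0.791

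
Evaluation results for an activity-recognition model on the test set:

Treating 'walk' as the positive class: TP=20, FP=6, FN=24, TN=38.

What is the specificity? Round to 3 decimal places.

0.864

Specificity = TN/(TN+FP) = 38/(38+6) = 0.864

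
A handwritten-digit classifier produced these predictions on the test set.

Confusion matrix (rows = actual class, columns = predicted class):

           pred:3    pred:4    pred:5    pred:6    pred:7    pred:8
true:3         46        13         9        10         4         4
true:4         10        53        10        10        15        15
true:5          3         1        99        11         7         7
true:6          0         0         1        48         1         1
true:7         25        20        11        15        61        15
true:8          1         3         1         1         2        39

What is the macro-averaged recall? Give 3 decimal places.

0.661

Per-class recall (TP/(TP+FN)):
  3: TP=46, FN=13+9+10+4+4=40 → 46/86 = 0.5349
  4: TP=53, FN=10+10+10+15+15=60 → 53/113 = 0.4690
  5: TP=99, FN=3+1+11+7+7=29 → 99/128 = 0.7734
  6: TP=48, FN=0+0+1+1+1=3 → 48/51 = 0.9412
  7: TP=61, FN=25+20+11+15+15=86 → 61/147 = 0.4150
  8: TP=39, FN=1+3+1+1+2=8 → 39/47 = 0.8298
Macro-recall = mean = (0.5349 + 0.4690 + 0.7734 + 0.9412 + 0.4150 + 0.8298) / 6 = 0.661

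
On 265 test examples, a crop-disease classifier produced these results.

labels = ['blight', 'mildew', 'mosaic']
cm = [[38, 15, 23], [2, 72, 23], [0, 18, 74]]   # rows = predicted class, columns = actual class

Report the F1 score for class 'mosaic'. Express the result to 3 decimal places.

0.698

One-vs-rest for 'mosaic': TP = diagonal; FP = other classes predicted 'mosaic'; FN = 'mosaic' predicted as other.
F1 score = 2·TP/(2·TP+FP+FN).
mosaic: TP=74, FP=0+18=18, FN=23+23=46 → 148/212 = 0.6981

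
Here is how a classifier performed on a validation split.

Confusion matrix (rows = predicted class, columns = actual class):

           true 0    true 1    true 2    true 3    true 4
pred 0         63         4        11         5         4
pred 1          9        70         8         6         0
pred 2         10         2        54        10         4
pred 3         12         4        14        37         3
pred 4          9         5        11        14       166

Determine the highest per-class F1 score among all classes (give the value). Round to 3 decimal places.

0.869

Per-class F1 score (2·TP/(2·TP+FP+FN)):
  0: TP=63, FP=4+11+5+4=24, FN=9+10+12+9=40 → 126/190 = 0.6632
  1: TP=70, FP=9+8+6+0=23, FN=4+2+4+5=15 → 140/178 = 0.7865
  2: TP=54, FP=10+2+10+4=26, FN=11+8+14+11=44 → 108/178 = 0.6067
  3: TP=37, FP=12+4+14+3=33, FN=5+6+10+14=35 → 74/142 = 0.5211
  4: TP=166, FP=9+5+11+14=39, FN=4+0+4+3=11 → 332/382 = 0.8691
Highest is class '4' with F1 score = 0.869.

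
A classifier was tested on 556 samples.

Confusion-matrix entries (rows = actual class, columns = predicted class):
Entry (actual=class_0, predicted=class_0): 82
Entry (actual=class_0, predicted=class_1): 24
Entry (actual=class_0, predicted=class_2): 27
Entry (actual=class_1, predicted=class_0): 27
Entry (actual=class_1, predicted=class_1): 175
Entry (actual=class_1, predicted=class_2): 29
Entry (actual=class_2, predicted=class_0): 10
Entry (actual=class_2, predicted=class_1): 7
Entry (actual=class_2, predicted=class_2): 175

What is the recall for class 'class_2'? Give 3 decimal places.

Treat 'class_2' as positive and all other classes as negative.
recall = TP/(TP+FN).
class_2: TP=175, FN=10+7=17 → 175/192 = 0.9115

0.911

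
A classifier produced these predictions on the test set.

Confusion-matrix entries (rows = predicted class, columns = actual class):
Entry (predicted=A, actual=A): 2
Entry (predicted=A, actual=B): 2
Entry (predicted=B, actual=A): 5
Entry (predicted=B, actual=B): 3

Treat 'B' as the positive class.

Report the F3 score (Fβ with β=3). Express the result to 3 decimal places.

Fβ = (1+β²)·TP / ((1+β²)·TP + β²·FN + FP), with β²=9
= 10·3 / (10·3 + 9·2 + 5) = 0.566

0.566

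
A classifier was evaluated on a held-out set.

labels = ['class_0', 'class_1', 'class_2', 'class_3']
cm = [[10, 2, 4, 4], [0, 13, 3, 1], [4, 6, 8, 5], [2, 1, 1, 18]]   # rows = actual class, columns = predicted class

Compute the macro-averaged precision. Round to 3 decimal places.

Per-class precision (TP/(TP+FP)):
  class_0: TP=10, FP=0+4+2=6 → 10/16 = 0.6250
  class_1: TP=13, FP=2+6+1=9 → 13/22 = 0.5909
  class_2: TP=8, FP=4+3+1=8 → 8/16 = 0.5000
  class_3: TP=18, FP=4+1+5=10 → 18/28 = 0.6429
Macro-precision = mean = (0.6250 + 0.5909 + 0.5000 + 0.6429) / 4 = 0.590

0.590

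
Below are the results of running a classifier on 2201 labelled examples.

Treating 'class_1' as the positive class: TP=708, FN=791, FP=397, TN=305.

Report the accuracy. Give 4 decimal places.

Accuracy = (TP+TN)/N = (708+305)/2201 = 0.4602

0.4602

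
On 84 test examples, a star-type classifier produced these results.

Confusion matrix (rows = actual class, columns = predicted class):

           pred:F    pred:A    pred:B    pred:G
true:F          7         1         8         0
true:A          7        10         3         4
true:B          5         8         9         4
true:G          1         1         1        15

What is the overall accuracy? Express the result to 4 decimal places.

0.4881

Accuracy = trace / total = (7+10+9+15=41) / 84 = 41/84 = 0.4881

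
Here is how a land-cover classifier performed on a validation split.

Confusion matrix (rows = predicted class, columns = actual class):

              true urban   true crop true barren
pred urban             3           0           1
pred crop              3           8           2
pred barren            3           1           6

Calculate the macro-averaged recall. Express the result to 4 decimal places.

Per-class recall (TP/(TP+FN)):
  urban: TP=3, FN=3+3=6 → 3/9 = 0.33333
  crop: TP=8, FN=0+1=1 → 8/9 = 0.88889
  barren: TP=6, FN=1+2=3 → 6/9 = 0.66667
Macro-recall = mean = (0.33333 + 0.88889 + 0.66667) / 3 = 0.6296

0.6296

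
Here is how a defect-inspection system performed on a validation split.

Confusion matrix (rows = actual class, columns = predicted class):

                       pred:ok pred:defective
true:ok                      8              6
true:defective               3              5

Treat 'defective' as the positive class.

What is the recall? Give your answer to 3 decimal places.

Recall = TP/(TP+FN) = 5/(5+3) = 5/8 = 0.625

0.625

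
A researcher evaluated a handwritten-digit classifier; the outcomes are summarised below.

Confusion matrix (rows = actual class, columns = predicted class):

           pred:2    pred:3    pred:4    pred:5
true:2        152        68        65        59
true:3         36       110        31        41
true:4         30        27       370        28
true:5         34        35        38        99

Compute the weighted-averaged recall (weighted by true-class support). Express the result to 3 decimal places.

Per-class recall (TP/(TP+FN)):
  2: TP=152, FN=68+65+59=192 → 152/344 = 0.4419
  3: TP=110, FN=36+31+41=108 → 110/218 = 0.5046
  4: TP=370, FN=30+27+28=85 → 370/455 = 0.8132
  5: TP=99, FN=34+35+38=107 → 99/206 = 0.4806
Weighted-recall = Σ (supportᵢ/N)·recallᵢ with N=1223: (344/1223)·0.4419 + (218/1223)·0.5046 + (455/1223)·0.8132 + (206/1223)·0.4806 = 0.598

0.598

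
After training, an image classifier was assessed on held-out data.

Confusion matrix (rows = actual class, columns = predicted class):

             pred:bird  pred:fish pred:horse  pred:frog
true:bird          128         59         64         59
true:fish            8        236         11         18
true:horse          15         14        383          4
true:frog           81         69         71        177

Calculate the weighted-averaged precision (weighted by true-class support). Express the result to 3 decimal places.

Per-class precision (TP/(TP+FP)):
  bird: TP=128, FP=8+15+81=104 → 128/232 = 0.5517
  fish: TP=236, FP=59+14+69=142 → 236/378 = 0.6243
  horse: TP=383, FP=64+11+71=146 → 383/529 = 0.7240
  frog: TP=177, FP=59+18+4=81 → 177/258 = 0.6860
Weighted-precision = Σ (supportᵢ/N)·precisionᵢ with N=1397: (310/1397)·0.5517 + (273/1397)·0.6243 + (416/1397)·0.7240 + (398/1397)·0.6860 = 0.655

0.655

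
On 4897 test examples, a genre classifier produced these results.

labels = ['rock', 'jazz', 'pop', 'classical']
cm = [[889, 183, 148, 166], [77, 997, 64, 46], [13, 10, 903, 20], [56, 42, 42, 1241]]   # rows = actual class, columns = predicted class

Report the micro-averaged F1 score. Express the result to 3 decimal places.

0.823

Micro-averaging pools counts across classes: ΣTP=4030, ΣFP=867, ΣFN=867.
Micro-F1 score = 2·TP/(2·TP+FP+FN) on pooled counts = 0.823 (equals overall accuracy in single-label multiclass).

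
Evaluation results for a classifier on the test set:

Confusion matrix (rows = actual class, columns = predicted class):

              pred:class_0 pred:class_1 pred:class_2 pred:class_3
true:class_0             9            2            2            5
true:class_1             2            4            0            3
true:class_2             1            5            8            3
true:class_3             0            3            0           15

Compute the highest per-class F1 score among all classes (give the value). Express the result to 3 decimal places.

Per-class F1 score (2·TP/(2·TP+FP+FN)):
  class_0: TP=9, FP=2+1+0=3, FN=2+2+5=9 → 18/30 = 0.6000
  class_1: TP=4, FP=2+5+3=10, FN=2+0+3=5 → 8/23 = 0.3478
  class_2: TP=8, FP=2+0+0=2, FN=1+5+3=9 → 16/27 = 0.5926
  class_3: TP=15, FP=5+3+3=11, FN=0+3+0=3 → 30/44 = 0.6818
Highest is class 'class_3' with F1 score = 0.682.

0.682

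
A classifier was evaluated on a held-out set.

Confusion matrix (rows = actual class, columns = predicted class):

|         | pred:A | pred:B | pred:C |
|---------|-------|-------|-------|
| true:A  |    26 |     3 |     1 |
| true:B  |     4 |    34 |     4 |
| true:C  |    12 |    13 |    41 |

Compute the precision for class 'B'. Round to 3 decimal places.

One-vs-rest for 'B': TP = diagonal; FP = other classes predicted 'B'; FN = 'B' predicted as other.
precision = TP/(TP+FP).
B: TP=34, FP=3+13=16 → 34/50 = 0.6800

0.680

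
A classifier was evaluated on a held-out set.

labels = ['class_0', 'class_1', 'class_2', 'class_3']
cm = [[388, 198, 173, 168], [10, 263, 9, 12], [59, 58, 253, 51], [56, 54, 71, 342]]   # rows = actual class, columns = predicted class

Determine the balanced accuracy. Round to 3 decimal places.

0.642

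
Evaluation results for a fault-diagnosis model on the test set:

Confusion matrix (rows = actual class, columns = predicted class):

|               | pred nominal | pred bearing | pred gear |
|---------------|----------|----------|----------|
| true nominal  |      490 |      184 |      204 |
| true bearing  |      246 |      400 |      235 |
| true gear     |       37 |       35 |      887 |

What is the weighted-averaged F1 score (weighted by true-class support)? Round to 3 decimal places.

Per-class F1 score (2·TP/(2·TP+FP+FN)):
  nominal: TP=490, FP=246+37=283, FN=184+204=388 → 980/1651 = 0.5936
  bearing: TP=400, FP=184+35=219, FN=246+235=481 → 800/1500 = 0.5333
  gear: TP=887, FP=204+235=439, FN=37+35=72 → 1774/2285 = 0.7764
Weighted-F1 score = Σ (supportᵢ/N)·F1 scoreᵢ with N=2718: (878/2718)·0.5936 + (881/2718)·0.5333 + (959/2718)·0.7764 = 0.639

0.639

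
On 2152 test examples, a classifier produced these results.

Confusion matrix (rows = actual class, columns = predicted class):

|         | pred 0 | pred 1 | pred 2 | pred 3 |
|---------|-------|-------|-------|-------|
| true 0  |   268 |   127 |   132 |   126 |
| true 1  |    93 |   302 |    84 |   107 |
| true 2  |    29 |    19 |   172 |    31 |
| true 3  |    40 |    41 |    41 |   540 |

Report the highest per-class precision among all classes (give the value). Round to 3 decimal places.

Per-class precision (TP/(TP+FP)):
  0: TP=268, FP=93+29+40=162 → 268/430 = 0.6233
  1: TP=302, FP=127+19+41=187 → 302/489 = 0.6176
  2: TP=172, FP=132+84+41=257 → 172/429 = 0.4009
  3: TP=540, FP=126+107+31=264 → 540/804 = 0.6716
Highest is class '3' with precision = 0.672.

0.672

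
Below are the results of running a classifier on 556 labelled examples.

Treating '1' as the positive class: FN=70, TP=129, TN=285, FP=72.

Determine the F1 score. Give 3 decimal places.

Precision = TP/(TP+FP) = 129/201 = 0.6418
Recall = TP/(TP+FN) = 129/199 = 0.6482
F1 = 2·TP/(2·TP+FP+FN) = 258/400 = 0.645

0.645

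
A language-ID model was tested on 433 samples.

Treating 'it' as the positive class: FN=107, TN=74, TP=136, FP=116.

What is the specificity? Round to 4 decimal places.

0.3895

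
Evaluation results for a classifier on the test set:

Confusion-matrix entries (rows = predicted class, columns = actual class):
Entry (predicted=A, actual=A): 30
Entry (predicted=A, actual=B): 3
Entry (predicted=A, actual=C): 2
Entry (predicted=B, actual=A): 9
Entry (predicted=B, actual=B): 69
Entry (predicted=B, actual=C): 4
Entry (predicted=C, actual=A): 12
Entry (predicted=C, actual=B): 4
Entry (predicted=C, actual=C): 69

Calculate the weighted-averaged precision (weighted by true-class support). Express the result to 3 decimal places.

Per-class precision (TP/(TP+FP)):
  A: TP=30, FP=3+2=5 → 30/35 = 0.8571
  B: TP=69, FP=9+4=13 → 69/82 = 0.8415
  C: TP=69, FP=12+4=16 → 69/85 = 0.8118
Weighted-precision = Σ (supportᵢ/N)·precisionᵢ with N=202: (51/202)·0.8571 + (76/202)·0.8415 + (75/202)·0.8118 = 0.834

0.834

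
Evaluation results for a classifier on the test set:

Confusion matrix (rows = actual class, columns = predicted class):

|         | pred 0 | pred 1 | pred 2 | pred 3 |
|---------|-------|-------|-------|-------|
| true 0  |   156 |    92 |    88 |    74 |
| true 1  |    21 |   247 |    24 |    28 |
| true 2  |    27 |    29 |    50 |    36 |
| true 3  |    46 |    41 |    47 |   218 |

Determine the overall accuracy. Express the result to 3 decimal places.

Accuracy = trace / total = (156+247+50+218=671) / 1224 = 671/1224 = 0.548

0.548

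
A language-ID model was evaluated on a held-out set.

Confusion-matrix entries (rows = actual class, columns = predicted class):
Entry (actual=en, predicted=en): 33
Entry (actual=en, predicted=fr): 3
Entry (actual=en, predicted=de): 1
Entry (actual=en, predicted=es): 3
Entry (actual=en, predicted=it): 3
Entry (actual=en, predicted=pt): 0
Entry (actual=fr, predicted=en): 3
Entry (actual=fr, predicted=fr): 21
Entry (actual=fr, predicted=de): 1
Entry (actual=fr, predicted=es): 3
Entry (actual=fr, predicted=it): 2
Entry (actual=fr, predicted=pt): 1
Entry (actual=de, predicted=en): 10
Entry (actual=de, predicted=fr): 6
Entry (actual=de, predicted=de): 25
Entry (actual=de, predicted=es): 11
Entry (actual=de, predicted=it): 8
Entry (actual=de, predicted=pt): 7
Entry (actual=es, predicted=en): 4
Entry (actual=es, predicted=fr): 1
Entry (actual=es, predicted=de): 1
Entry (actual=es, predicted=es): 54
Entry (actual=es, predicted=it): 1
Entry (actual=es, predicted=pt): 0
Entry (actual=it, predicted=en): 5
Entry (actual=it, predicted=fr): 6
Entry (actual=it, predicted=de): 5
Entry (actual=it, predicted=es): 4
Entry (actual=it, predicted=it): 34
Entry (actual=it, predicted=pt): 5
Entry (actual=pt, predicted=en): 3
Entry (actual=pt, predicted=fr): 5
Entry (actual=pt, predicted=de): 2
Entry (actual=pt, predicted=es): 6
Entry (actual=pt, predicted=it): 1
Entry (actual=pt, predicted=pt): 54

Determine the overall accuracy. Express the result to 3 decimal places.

0.666

Accuracy = trace / total = (33+21+25+54+34+54=221) / 332 = 221/332 = 0.666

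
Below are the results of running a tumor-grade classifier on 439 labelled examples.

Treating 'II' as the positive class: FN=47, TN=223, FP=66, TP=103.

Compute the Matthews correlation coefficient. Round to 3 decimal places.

MCC = (TP·TN − FP·FN) / √((TP+FP)(TP+FN)(TN+FP)(TN+FN))
Numerator = 103·223 − 66·47 = 19867
Denominator = √(169·150·289·270) = √1978060500 = 44475.3921
MCC = 19867 / 44475.3921 = 0.447

0.447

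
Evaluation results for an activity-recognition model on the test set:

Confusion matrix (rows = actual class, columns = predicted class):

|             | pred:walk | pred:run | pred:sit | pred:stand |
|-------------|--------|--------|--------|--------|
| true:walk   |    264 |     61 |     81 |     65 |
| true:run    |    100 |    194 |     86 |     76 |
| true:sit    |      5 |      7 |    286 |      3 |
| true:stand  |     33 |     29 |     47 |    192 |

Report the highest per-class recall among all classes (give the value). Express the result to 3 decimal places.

0.950

Per-class recall (TP/(TP+FN)):
  walk: TP=264, FN=61+81+65=207 → 264/471 = 0.5605
  run: TP=194, FN=100+86+76=262 → 194/456 = 0.4254
  sit: TP=286, FN=5+7+3=15 → 286/301 = 0.9502
  stand: TP=192, FN=33+29+47=109 → 192/301 = 0.6379
Highest is class 'sit' with recall = 0.950.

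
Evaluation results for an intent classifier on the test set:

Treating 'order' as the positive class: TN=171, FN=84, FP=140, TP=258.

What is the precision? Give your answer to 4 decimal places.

Precision = TP/(TP+FP) = 258/(258+140) = 258/398 = 0.6482

0.6482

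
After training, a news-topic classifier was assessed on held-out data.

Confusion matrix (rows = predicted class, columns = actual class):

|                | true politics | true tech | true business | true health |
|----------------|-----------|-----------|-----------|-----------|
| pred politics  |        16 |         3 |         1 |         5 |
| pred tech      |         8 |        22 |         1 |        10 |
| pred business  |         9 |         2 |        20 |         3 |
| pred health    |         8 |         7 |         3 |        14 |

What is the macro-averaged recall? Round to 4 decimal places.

Per-class recall (TP/(TP+FN)):
  politics: TP=16, FN=8+9+8=25 → 16/41 = 0.39024
  tech: TP=22, FN=3+2+7=12 → 22/34 = 0.64706
  business: TP=20, FN=1+1+3=5 → 20/25 = 0.80000
  health: TP=14, FN=5+10+3=18 → 14/32 = 0.43750
Macro-recall = mean = (0.39024 + 0.64706 + 0.80000 + 0.43750) / 4 = 0.5687

0.5687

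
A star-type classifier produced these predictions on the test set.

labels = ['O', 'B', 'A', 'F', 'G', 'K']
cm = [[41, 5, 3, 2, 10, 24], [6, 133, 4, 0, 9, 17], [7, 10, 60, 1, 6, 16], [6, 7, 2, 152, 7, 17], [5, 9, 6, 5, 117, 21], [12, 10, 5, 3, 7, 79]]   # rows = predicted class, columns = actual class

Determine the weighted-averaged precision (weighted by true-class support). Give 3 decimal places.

0.707

Per-class precision (TP/(TP+FP)):
  O: TP=41, FP=5+3+2+10+24=44 → 41/85 = 0.4824
  B: TP=133, FP=6+4+0+9+17=36 → 133/169 = 0.7870
  A: TP=60, FP=7+10+1+6+16=40 → 60/100 = 0.6000
  F: TP=152, FP=6+7+2+7+17=39 → 152/191 = 0.7958
  G: TP=117, FP=5+9+6+5+21=46 → 117/163 = 0.7178
  K: TP=79, FP=12+10+5+3+7=37 → 79/116 = 0.6810
Weighted-precision = Σ (supportᵢ/N)·precisionᵢ with N=824: (77/824)·0.4824 + (174/824)·0.7870 + (80/824)·0.6000 + (163/824)·0.7958 + (156/824)·0.7178 + (174/824)·0.6810 = 0.707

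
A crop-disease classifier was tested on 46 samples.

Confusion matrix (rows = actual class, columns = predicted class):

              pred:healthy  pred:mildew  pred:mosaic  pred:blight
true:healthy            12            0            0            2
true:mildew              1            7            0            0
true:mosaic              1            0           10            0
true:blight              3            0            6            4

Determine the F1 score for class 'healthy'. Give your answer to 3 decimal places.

0.774

One-vs-rest for 'healthy': TP = diagonal; FP = other classes predicted 'healthy'; FN = 'healthy' predicted as other.
F1 score = 2·TP/(2·TP+FP+FN).
healthy: TP=12, FP=1+1+3=5, FN=0+0+2=2 → 24/31 = 0.7742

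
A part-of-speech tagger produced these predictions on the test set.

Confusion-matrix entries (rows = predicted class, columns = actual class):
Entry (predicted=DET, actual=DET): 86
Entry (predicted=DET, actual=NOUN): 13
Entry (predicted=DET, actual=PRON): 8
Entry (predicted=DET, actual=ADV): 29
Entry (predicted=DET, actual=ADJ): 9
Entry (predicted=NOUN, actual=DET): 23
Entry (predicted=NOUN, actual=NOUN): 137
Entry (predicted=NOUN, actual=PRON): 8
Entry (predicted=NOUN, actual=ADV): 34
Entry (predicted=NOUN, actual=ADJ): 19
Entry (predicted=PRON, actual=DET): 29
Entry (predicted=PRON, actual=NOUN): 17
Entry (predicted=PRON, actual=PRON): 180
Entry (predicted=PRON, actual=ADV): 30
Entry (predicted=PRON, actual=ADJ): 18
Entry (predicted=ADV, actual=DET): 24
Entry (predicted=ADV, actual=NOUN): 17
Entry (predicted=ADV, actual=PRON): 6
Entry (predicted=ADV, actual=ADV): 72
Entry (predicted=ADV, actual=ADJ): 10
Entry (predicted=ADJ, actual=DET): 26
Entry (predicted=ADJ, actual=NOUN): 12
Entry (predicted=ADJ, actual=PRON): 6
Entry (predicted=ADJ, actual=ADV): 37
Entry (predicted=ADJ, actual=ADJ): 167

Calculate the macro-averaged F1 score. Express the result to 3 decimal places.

0.613

Per-class F1 score (2·TP/(2·TP+FP+FN)):
  DET: TP=86, FP=13+8+29+9=59, FN=23+29+24+26=102 → 172/333 = 0.5165
  NOUN: TP=137, FP=23+8+34+19=84, FN=13+17+17+12=59 → 274/417 = 0.6571
  PRON: TP=180, FP=29+17+30+18=94, FN=8+8+6+6=28 → 360/482 = 0.7469
  ADV: TP=72, FP=24+17+6+10=57, FN=29+34+30+37=130 → 144/331 = 0.4350
  ADJ: TP=167, FP=26+12+6+37=81, FN=9+19+18+10=56 → 334/471 = 0.7091
Macro-F1 score = mean = (0.5165 + 0.6571 + 0.7469 + 0.4350 + 0.7091) / 5 = 0.613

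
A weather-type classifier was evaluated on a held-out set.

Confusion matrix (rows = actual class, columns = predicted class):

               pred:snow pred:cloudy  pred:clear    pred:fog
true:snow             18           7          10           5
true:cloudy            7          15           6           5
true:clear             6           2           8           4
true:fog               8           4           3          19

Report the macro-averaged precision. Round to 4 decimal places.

0.4673

Per-class precision (TP/(TP+FP)):
  snow: TP=18, FP=7+6+8=21 → 18/39 = 0.46154
  cloudy: TP=15, FP=7+2+4=13 → 15/28 = 0.53571
  clear: TP=8, FP=10+6+3=19 → 8/27 = 0.29630
  fog: TP=19, FP=5+5+4=14 → 19/33 = 0.57576
Macro-precision = mean = (0.46154 + 0.53571 + 0.29630 + 0.57576) / 4 = 0.4673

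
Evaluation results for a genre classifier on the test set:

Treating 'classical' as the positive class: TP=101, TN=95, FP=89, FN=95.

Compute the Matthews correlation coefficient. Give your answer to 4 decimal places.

0.0316

MCC = (TP·TN − FP·FN) / √((TP+FP)(TP+FN)(TN+FP)(TN+FN))
Numerator = 101·95 − 89·95 = 1140
Denominator = √(190·196·184·190) = √1301910400 = 36081.9955
MCC = 1140 / 36081.9955 = 0.0316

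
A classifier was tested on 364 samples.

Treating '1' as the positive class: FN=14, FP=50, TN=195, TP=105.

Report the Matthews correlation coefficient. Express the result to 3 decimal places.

0.643

MCC = (TP·TN − FP·FN) / √((TP+FP)(TP+FN)(TN+FP)(TN+FN))
Numerator = 105·195 − 50·14 = 19775
Denominator = √(155·119·245·209) = √944476225 = 30732.3319
MCC = 19775 / 30732.3319 = 0.643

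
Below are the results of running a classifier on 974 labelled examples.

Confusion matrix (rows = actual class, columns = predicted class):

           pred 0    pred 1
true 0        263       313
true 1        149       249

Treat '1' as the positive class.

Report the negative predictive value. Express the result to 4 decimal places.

0.6383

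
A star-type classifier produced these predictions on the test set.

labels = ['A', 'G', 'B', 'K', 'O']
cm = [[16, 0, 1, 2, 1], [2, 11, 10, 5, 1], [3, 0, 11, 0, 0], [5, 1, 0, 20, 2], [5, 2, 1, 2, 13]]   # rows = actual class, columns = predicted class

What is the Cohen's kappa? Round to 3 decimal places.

0.531

Observed agreement pₒ = trace/N = 71/114 = 0.6228
Expected agreement pₑ = Σ (rowᵢ·colᵢ)/N² = (20·31 + 29·14 + 14·23 + 28·29 + 23·17)/114² = 0.1963
κ = (pₒ − pₑ)/(1 − pₑ) = (0.6228 − 0.1963)/(1 − 0.1963) = 0.531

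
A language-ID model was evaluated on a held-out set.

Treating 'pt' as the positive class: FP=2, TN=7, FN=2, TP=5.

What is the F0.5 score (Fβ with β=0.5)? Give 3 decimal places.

0.714

Fβ = (1+β²)·TP / ((1+β²)·TP + β²·FN + FP), with β²=1/4
= 1.25·5 / (1.25·5 + 0.25·2 + 2) = 0.714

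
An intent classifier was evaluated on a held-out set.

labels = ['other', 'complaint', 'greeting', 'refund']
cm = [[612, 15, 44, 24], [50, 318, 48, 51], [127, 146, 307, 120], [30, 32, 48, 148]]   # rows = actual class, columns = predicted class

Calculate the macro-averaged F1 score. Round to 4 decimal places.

0.6216

Per-class F1 score (2·TP/(2·TP+FP+FN)):
  other: TP=612, FP=50+127+30=207, FN=15+44+24=83 → 1224/1514 = 0.80845
  complaint: TP=318, FP=15+146+32=193, FN=50+48+51=149 → 636/978 = 0.65031
  greeting: TP=307, FP=44+48+48=140, FN=127+146+120=393 → 614/1147 = 0.53531
  refund: TP=148, FP=24+51+120=195, FN=30+32+48=110 → 296/601 = 0.49251
Macro-F1 score = mean = (0.80845 + 0.65031 + 0.53531 + 0.49251) / 4 = 0.6216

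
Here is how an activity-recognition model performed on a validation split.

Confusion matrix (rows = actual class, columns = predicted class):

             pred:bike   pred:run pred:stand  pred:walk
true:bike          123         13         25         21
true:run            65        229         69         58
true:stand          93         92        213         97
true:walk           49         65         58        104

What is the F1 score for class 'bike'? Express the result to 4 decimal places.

0.4805

Treat 'bike' as positive and all other classes as negative.
F1 score = 2·TP/(2·TP+FP+FN).
bike: TP=123, FP=65+93+49=207, FN=13+25+21=59 → 246/512 = 0.48047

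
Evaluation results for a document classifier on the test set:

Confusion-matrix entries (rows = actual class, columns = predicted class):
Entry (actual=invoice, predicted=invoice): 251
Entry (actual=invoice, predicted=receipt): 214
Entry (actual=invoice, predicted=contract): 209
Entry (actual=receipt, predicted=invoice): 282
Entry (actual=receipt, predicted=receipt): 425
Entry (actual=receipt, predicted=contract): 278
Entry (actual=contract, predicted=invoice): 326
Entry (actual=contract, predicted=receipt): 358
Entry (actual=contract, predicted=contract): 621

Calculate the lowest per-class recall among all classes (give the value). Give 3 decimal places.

0.372

Per-class recall (TP/(TP+FN)):
  invoice: TP=251, FN=214+209=423 → 251/674 = 0.3724
  receipt: TP=425, FN=282+278=560 → 425/985 = 0.4315
  contract: TP=621, FN=326+358=684 → 621/1305 = 0.4759
Lowest is class 'invoice' with recall = 0.372.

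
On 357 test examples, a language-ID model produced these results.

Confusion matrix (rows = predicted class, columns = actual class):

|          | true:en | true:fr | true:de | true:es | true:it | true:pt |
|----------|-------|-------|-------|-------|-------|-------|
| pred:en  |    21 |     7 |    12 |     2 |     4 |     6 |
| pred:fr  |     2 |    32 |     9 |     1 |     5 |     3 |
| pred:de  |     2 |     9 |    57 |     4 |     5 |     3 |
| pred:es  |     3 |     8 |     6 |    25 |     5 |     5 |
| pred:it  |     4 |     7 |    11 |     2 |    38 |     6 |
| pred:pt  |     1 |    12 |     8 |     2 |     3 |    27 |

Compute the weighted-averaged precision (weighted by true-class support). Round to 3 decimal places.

Per-class precision (TP/(TP+FP)):
  en: TP=21, FP=7+12+2+4+6=31 → 21/52 = 0.4038
  fr: TP=32, FP=2+9+1+5+3=20 → 32/52 = 0.6154
  de: TP=57, FP=2+9+4+5+3=23 → 57/80 = 0.7125
  es: TP=25, FP=3+8+6+5+5=27 → 25/52 = 0.4808
  it: TP=38, FP=4+7+11+2+6=30 → 38/68 = 0.5588
  pt: TP=27, FP=1+12+8+2+3=26 → 27/53 = 0.5094
Weighted-precision = Σ (supportᵢ/N)·precisionᵢ with N=357: (33/357)·0.4038 + (75/357)·0.6154 + (103/357)·0.7125 + (36/357)·0.4808 + (60/357)·0.5588 + (50/357)·0.5094 = 0.586

0.586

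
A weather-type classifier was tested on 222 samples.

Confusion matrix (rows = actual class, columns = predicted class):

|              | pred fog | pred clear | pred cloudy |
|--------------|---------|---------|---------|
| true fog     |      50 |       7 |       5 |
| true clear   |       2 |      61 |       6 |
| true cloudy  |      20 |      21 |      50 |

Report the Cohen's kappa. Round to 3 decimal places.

0.591

Observed agreement pₒ = trace/N = 161/222 = 0.7252
Expected agreement pₑ = Σ (rowᵢ·colᵢ)/N² = (62·72 + 69·89 + 91·61)/222² = 0.3278
κ = (pₒ − pₑ)/(1 − pₑ) = (0.7252 − 0.3278)/(1 − 0.3278) = 0.591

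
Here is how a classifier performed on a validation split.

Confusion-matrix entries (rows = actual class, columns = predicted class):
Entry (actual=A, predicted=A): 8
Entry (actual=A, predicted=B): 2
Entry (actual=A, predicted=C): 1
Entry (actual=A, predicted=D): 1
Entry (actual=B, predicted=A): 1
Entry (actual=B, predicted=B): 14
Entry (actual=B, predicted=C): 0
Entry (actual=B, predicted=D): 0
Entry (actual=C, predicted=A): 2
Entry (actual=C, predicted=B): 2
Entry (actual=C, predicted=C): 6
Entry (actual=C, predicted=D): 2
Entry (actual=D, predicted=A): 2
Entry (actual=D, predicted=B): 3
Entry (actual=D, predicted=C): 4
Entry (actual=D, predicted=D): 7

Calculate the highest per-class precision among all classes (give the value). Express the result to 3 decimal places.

Per-class precision (TP/(TP+FP)):
  A: TP=8, FP=1+2+2=5 → 8/13 = 0.6154
  B: TP=14, FP=2+2+3=7 → 14/21 = 0.6667
  C: TP=6, FP=1+0+4=5 → 6/11 = 0.5455
  D: TP=7, FP=1+0+2=3 → 7/10 = 0.7000
Highest is class 'D' with precision = 0.700.

0.700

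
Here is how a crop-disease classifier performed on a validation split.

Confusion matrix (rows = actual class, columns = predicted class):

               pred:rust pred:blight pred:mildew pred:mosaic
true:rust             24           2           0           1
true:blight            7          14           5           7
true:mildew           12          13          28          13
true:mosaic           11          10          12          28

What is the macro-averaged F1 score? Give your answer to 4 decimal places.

Per-class F1 score (2·TP/(2·TP+FP+FN)):
  rust: TP=24, FP=7+12+11=30, FN=2+0+1=3 → 48/81 = 0.59259
  blight: TP=14, FP=2+13+10=25, FN=7+5+7=19 → 28/72 = 0.38889
  mildew: TP=28, FP=0+5+12=17, FN=12+13+13=38 → 56/111 = 0.50450
  mosaic: TP=28, FP=1+7+13=21, FN=11+10+12=33 → 56/110 = 0.50909
Macro-F1 score = mean = (0.59259 + 0.38889 + 0.50450 + 0.50909) / 4 = 0.4988

0.4988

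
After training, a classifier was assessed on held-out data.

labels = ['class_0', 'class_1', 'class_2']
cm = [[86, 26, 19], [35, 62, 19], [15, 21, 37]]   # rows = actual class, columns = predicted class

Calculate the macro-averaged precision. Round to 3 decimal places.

Per-class precision (TP/(TP+FP)):
  class_0: TP=86, FP=35+15=50 → 86/136 = 0.6324
  class_1: TP=62, FP=26+21=47 → 62/109 = 0.5688
  class_2: TP=37, FP=19+19=38 → 37/75 = 0.4933
Macro-precision = mean = (0.6324 + 0.5688 + 0.4933) / 3 = 0.565

0.565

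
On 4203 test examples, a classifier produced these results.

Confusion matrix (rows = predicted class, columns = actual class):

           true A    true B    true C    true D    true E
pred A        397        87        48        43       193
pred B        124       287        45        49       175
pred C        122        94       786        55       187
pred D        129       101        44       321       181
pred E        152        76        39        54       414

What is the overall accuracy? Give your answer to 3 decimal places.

0.525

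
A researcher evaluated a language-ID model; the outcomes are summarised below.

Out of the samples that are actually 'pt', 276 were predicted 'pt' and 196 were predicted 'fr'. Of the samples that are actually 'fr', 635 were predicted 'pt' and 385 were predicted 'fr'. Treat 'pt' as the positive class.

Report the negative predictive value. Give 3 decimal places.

NPV = TN/(TN+FN) = 385/(385+196) = 0.663

0.663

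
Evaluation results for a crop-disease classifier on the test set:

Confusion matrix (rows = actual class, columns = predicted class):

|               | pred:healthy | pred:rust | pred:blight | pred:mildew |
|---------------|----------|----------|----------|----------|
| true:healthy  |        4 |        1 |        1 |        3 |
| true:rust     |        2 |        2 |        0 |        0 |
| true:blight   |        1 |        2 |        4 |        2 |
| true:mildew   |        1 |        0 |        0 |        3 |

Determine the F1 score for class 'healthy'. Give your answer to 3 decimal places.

F1 score = 2·TP/(2·TP+FP+FN).
healthy: TP=4, FP=2+1+1=4, FN=1+1+3=5 → 8/17 = 0.4706

0.471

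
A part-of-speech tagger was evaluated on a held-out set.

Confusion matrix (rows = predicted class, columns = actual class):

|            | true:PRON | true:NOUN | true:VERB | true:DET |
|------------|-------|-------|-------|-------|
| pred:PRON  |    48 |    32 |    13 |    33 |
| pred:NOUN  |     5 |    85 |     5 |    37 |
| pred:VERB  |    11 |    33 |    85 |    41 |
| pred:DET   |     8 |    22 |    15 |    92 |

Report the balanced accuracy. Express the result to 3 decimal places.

Balanced accuracy = mean of per-class recall.
  PRON: recall = 48/72 = 0.6667
  NOUN: recall = 85/172 = 0.4942
  VERB: recall = 85/118 = 0.7203
  DET: recall = 92/203 = 0.4532
Mean = (0.6667 + 0.4942 + 0.7203 + 0.4532) / 4 = 0.584

0.584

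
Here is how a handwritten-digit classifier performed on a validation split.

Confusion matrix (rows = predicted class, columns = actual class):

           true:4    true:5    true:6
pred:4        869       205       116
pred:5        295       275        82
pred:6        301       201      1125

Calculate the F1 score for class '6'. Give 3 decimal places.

0.763

F1 score = 2·TP/(2·TP+FP+FN).
6: TP=1125, FP=301+201=502, FN=116+82=198 → 2250/2950 = 0.7627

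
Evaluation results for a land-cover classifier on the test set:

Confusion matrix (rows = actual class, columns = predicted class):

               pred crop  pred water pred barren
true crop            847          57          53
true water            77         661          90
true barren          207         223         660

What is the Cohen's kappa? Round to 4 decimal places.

0.6324

Observed agreement pₒ = trace/N = 2168/2875 = 0.75409
Expected agreement pₑ = Σ (rowᵢ·colᵢ)/N² = (957·1131 + 828·941 + 1090·803)/2875² = 0.33110
κ = (pₒ − pₑ)/(1 − pₑ) = (0.75409 − 0.33110)/(1 − 0.33110) = 0.6324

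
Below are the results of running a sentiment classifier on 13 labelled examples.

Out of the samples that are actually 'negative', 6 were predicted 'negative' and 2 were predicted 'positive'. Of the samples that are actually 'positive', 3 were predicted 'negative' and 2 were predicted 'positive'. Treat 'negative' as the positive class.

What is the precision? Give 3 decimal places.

0.667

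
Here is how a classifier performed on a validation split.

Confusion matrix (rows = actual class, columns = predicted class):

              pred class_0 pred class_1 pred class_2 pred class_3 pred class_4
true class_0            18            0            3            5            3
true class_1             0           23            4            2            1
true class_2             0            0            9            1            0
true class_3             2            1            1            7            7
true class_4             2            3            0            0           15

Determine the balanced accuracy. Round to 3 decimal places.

Balanced accuracy = mean of per-class recall.
  class_0: recall = 18/29 = 0.6207
  class_1: recall = 23/30 = 0.7667
  class_2: recall = 9/10 = 0.9000
  class_3: recall = 7/18 = 0.3889
  class_4: recall = 15/20 = 0.7500
Mean = (0.6207 + 0.7667 + 0.9000 + 0.3889 + 0.7500) / 5 = 0.685

0.685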